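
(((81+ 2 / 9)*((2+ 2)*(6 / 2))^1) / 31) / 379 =2924 / 35247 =0.08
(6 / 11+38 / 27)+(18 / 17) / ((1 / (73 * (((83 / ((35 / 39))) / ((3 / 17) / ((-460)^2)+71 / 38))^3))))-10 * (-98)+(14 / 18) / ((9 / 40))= 9375430.53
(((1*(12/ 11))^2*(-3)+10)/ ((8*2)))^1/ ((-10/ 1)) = -389/ 9680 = -0.04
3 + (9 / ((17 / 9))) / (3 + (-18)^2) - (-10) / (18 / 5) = 96599 / 16677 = 5.79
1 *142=142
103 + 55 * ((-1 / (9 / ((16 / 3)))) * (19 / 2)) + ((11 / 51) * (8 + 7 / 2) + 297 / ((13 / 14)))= 115.70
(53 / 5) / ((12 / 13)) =689 / 60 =11.48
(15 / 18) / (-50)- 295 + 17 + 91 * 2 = -5761 / 60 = -96.02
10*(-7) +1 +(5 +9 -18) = -73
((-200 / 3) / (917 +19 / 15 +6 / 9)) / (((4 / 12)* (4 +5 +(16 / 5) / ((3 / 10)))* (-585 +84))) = 375 / 16976719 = 0.00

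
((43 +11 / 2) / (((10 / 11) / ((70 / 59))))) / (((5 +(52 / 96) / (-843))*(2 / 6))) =226669212 / 5967673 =37.98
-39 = -39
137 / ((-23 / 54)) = -7398 / 23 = -321.65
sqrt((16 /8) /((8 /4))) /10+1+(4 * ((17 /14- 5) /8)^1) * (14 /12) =-133 /120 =-1.11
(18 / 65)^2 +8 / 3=34772 / 12675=2.74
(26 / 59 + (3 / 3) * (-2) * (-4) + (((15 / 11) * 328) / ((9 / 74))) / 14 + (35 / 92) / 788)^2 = 71762186446591443812689 / 976238818686464256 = 73508.84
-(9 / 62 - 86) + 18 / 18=86.85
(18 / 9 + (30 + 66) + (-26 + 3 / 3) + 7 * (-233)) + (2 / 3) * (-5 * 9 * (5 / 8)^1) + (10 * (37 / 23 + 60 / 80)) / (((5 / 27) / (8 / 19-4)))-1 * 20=-3587943 / 1748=-2052.60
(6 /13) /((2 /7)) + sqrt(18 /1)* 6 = 27.07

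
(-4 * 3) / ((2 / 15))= -90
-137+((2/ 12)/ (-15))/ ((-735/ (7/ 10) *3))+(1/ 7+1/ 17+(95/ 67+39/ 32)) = -346573364513/ 2583252000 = -134.16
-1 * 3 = -3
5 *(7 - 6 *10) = -265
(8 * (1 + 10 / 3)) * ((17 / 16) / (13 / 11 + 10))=2431 / 738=3.29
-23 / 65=-0.35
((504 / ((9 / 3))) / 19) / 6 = 28 / 19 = 1.47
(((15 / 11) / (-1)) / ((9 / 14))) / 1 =-70 / 33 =-2.12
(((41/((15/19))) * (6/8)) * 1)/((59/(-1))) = -779/1180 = -0.66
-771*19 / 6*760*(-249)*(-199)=-91943862540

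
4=4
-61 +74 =13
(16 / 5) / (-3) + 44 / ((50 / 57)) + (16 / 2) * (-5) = 682 / 75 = 9.09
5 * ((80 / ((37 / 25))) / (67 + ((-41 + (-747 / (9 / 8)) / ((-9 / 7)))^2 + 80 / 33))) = 0.00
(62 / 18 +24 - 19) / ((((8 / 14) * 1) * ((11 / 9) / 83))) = 11039 / 11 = 1003.55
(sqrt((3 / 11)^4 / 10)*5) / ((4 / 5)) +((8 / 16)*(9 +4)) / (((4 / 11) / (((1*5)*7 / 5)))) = 45*sqrt(10) / 968 +1001 / 8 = 125.27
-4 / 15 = -0.27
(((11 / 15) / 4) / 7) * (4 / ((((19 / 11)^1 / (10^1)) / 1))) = 242 / 399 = 0.61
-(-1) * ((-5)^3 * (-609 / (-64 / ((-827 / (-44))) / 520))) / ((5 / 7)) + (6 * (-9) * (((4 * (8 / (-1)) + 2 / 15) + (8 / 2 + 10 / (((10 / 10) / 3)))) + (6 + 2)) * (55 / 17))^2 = -13141245.71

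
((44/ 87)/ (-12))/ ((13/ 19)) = -209/ 3393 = -0.06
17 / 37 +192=7121 / 37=192.46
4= 4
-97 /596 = -0.16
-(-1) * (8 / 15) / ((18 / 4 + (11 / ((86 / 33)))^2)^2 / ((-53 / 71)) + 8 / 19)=-440669773696 / 550890585491475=-0.00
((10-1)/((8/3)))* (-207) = -5589/8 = -698.62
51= 51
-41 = -41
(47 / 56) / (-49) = -47 / 2744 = -0.02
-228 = -228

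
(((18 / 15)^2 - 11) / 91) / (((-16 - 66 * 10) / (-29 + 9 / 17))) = -0.00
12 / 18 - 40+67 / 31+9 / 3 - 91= -11641 / 93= -125.17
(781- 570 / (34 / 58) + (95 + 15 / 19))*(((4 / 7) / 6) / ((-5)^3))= 20578 / 282625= 0.07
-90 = -90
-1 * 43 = -43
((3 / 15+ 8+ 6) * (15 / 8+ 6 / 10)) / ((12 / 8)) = 2343 / 100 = 23.43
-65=-65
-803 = -803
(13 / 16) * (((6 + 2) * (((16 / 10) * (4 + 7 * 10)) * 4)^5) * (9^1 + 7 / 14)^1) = 1471280335801737.54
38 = 38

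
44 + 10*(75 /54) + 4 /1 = 557 /9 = 61.89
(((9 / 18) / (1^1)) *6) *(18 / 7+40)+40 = 1174 / 7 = 167.71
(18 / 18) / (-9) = -1 / 9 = -0.11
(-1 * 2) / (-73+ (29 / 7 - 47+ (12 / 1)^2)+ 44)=-14 / 505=-0.03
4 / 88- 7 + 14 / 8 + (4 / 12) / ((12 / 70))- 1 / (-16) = -5065 / 1584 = -3.20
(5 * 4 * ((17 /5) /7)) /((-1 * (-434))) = 34 /1519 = 0.02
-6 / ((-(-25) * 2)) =-3 / 25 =-0.12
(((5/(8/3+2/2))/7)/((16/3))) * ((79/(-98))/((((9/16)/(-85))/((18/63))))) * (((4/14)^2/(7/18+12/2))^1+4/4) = 38322505/29765197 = 1.29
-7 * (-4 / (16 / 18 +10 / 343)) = 43218 / 1417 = 30.50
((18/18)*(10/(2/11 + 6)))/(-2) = -55/68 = -0.81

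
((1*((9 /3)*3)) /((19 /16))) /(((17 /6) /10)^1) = 8640 /323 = 26.75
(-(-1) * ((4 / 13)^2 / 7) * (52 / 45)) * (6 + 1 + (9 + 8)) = 512 / 1365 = 0.38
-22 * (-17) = 374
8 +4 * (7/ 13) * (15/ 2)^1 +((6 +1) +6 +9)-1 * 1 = 45.15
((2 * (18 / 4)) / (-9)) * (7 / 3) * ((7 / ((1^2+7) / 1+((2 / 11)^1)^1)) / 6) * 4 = -539 / 405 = -1.33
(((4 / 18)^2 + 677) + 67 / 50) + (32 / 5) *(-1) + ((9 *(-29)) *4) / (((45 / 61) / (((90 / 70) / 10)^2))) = 643568647 / 992250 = 648.60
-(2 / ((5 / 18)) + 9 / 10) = -81 / 10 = -8.10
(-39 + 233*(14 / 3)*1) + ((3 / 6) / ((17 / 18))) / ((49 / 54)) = 1048.92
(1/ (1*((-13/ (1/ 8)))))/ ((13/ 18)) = -9/ 676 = -0.01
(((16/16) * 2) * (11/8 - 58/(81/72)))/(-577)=3613/20772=0.17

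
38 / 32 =19 / 16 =1.19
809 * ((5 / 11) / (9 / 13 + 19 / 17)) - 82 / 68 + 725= 926.96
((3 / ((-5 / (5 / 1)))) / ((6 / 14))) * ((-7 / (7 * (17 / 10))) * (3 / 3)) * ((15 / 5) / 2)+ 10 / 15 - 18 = -569 / 51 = -11.16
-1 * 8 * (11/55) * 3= -24/5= -4.80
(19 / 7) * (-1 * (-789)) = 2141.57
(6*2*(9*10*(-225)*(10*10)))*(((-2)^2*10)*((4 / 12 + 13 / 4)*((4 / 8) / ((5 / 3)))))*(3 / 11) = -3134700000 / 11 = -284972727.27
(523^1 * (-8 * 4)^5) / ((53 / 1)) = -17548967936 / 53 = -331112602.57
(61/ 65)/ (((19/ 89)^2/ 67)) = 1379.63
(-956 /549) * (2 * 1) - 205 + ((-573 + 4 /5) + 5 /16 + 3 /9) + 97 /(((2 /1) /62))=97808221 /43920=2226.96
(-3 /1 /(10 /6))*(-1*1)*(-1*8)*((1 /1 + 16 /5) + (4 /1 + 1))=-3312 /25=-132.48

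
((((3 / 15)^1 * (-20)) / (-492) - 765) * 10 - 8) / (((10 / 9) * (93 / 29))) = -13657898 / 6355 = -2149.16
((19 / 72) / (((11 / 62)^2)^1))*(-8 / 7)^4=37394432 / 2614689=14.30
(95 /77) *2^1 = 190 /77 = 2.47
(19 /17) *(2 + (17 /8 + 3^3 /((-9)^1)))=171 /136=1.26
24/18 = 4/3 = 1.33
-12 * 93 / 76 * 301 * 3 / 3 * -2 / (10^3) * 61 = 539.23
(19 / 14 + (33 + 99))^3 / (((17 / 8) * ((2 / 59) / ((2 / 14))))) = 383959100417 / 81634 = 4703421.37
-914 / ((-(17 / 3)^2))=8226 / 289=28.46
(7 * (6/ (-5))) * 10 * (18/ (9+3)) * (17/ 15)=-714/ 5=-142.80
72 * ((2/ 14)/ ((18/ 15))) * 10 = 600/ 7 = 85.71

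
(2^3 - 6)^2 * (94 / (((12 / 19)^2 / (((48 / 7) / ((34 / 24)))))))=542944 / 119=4562.55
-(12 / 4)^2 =-9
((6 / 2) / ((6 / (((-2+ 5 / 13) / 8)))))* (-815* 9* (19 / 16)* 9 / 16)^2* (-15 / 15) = 33037848085725 / 13631488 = 2423642.09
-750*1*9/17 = -6750/17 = -397.06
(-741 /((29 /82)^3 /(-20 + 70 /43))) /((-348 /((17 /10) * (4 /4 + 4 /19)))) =-55351419994 /30413083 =-1819.99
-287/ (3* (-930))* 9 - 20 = -5913/ 310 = -19.07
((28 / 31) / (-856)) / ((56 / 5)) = -5 / 53072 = -0.00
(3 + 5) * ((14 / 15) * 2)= 224 / 15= 14.93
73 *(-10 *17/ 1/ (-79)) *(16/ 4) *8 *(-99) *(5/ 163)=-196574400/ 12877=-15265.54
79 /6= 13.17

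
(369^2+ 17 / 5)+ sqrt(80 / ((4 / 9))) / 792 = sqrt(5) / 132+ 680822 / 5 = 136164.42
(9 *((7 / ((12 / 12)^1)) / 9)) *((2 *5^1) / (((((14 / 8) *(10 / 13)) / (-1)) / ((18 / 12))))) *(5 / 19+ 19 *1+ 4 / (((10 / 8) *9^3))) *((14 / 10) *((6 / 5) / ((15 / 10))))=-1683.21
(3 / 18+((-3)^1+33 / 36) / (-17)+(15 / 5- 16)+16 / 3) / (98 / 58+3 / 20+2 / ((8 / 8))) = -1.92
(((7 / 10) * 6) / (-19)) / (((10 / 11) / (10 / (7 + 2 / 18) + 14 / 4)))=-36267 / 30400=-1.19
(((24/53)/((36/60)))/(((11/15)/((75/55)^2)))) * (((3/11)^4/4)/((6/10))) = 0.00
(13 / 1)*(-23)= -299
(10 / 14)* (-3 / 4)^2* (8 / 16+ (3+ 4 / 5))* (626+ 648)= 35217 / 16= 2201.06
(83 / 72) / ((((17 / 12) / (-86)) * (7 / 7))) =-3569 / 51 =-69.98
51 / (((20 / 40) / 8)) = 816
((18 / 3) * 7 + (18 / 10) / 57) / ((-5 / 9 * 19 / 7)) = -27.87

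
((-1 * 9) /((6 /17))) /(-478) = 51 /956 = 0.05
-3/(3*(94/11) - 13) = -33/139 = -0.24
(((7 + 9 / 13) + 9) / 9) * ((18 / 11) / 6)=217 / 429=0.51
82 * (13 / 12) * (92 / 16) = 12259 / 24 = 510.79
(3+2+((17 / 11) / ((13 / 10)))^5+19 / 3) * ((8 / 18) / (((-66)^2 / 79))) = 0.11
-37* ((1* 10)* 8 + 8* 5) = -4440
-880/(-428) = 220/107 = 2.06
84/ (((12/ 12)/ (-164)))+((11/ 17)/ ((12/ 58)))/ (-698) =-980796415/ 71196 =-13776.00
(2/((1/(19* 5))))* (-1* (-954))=181260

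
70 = 70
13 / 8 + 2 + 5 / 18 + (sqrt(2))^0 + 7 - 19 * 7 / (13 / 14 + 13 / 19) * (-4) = 3518839 / 10296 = 341.77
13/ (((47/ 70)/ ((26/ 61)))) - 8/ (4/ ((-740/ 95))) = 1298172/ 54473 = 23.83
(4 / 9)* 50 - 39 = -151 / 9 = -16.78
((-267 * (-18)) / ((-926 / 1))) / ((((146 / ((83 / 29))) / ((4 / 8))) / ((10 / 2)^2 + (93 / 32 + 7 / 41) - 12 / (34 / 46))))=-52677871533 / 87446935936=-0.60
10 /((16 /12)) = 15 /2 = 7.50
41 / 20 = 2.05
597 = 597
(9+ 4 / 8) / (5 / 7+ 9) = 133 / 136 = 0.98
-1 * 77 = -77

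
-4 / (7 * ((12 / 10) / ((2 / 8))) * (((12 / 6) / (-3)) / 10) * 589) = 25 / 8246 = 0.00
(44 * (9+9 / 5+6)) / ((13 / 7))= 25872 / 65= 398.03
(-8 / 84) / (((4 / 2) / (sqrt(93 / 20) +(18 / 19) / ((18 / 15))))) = -sqrt(465) / 210- 5 / 133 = -0.14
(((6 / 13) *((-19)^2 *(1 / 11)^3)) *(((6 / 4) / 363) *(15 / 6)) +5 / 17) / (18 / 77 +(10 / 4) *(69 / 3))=147200795 / 28768261951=0.01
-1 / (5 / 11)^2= -121 / 25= -4.84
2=2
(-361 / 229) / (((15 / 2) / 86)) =-62092 / 3435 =-18.08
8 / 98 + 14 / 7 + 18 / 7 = 228 / 49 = 4.65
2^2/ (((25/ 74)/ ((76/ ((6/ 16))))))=179968/ 75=2399.57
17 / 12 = 1.42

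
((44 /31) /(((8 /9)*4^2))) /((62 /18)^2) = 8019 /953312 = 0.01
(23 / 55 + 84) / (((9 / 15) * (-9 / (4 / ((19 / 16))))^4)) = 77896613888 / 28216190673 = 2.76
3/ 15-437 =-2184/ 5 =-436.80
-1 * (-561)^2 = -314721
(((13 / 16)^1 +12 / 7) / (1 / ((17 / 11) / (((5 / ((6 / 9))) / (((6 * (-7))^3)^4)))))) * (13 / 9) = 1246287969644778837504 / 55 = 22659781266268706136.44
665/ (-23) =-665/ 23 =-28.91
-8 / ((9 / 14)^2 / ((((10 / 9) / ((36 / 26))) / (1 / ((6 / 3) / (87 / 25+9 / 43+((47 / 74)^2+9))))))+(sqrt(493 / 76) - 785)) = 89991739389557824000000 * sqrt(9367) / 261151556607807718309770014019+2672924734648287847550368000 / 261151556607807718309770014019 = 0.01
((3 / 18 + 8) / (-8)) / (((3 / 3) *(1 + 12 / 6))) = -49 / 144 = -0.34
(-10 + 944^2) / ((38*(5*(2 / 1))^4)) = 445563 / 190000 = 2.35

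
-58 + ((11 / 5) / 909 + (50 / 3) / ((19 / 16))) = -3796381 / 86355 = -43.96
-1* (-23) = 23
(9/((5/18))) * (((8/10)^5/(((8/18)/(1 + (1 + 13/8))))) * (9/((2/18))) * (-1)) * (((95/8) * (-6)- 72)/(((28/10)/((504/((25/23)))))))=12999165902784/78125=166389323.56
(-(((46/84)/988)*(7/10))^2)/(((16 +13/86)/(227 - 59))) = -159229/101689801200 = -0.00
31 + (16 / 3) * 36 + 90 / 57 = 4267 / 19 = 224.58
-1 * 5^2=-25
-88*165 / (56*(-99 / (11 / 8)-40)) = 1815 / 784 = 2.32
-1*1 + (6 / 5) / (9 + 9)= -14 / 15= -0.93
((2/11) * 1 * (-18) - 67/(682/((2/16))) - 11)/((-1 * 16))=0.89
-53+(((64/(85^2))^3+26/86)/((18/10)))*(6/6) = -1542239788021558/29191372509375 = -52.83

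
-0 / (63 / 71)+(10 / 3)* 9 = 30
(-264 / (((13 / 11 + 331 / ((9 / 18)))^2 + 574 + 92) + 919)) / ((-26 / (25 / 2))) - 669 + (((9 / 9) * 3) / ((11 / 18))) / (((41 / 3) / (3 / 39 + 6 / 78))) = -20947049118048 / 31313585303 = -668.94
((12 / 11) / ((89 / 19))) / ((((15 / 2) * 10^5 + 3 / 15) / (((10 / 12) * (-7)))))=-6650 / 3671250979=-0.00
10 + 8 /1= 18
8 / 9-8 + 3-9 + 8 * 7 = 386 / 9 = 42.89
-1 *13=-13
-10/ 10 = -1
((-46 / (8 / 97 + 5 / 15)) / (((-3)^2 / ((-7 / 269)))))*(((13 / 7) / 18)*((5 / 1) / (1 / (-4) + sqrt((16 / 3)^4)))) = 116012 / 19822341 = 0.01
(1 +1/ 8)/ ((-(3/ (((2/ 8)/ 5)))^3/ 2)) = -1/ 96000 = -0.00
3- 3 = 0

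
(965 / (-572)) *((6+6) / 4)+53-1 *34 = 7973 / 572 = 13.94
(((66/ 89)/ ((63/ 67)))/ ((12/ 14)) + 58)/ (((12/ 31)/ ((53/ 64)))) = 77541385/ 615168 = 126.05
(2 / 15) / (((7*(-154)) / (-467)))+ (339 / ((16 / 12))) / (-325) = -1523069 / 2102100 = -0.72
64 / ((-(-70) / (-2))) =-64 / 35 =-1.83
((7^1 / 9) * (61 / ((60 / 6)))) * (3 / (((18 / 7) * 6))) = 2989 / 3240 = 0.92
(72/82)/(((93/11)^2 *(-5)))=-484/197005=-0.00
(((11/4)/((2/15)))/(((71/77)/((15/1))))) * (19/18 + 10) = 4213825/1136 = 3709.35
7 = 7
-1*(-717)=717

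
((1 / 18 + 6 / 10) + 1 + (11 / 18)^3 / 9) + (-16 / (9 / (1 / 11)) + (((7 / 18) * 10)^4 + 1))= 667547809 / 2886840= 231.24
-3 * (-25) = 75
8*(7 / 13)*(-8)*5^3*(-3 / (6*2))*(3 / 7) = 6000 / 13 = 461.54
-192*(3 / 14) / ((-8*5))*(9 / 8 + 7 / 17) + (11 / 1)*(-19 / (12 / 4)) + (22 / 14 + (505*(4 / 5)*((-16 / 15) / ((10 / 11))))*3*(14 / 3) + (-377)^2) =805785367 / 5950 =135426.11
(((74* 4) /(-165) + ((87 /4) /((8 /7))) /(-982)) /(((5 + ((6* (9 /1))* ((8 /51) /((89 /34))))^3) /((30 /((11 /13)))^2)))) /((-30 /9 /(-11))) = -10081356501461661 /52115741749984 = -193.44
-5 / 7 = -0.71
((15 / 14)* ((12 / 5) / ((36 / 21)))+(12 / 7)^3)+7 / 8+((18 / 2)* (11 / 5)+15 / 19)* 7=39503243 / 260680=151.54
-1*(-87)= 87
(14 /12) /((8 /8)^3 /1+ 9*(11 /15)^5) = 196875 /490852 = 0.40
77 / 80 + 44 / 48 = 451 / 240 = 1.88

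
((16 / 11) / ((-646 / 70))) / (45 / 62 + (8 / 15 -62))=520800 / 200705417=0.00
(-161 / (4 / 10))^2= 648025 / 4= 162006.25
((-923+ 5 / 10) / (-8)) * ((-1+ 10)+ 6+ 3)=16605 / 8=2075.62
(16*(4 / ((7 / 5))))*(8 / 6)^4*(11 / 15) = 180224 / 1701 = 105.95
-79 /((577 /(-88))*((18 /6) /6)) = 13904 /577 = 24.10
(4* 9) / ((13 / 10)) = 360 / 13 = 27.69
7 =7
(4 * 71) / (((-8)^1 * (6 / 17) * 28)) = -1207 / 336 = -3.59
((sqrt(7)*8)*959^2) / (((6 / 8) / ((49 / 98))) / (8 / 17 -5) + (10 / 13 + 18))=1055749.66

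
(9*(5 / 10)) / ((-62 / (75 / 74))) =-675 / 9176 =-0.07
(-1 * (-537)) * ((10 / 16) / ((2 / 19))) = 51015 / 16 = 3188.44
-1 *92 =-92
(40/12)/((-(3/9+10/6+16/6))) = -5/7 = -0.71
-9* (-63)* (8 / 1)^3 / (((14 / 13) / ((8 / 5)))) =2156544 / 5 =431308.80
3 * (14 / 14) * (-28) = -84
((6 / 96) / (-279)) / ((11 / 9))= -0.00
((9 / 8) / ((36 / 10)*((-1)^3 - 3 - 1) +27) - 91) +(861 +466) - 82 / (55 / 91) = 484199 / 440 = 1100.45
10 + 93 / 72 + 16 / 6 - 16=-49 / 24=-2.04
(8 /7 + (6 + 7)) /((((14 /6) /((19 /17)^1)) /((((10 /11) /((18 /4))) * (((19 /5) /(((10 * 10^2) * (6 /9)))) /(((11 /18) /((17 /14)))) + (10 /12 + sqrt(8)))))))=37072097 /32070500 + 2280 * sqrt(2) /833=5.03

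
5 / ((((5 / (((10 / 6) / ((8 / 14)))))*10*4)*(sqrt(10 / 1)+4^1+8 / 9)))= 231 / 9008-189*sqrt(10) / 36032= 0.01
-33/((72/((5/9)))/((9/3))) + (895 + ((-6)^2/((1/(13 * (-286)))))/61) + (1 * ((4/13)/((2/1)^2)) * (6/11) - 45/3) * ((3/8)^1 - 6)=-381812329/314028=-1215.85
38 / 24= 19 / 12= 1.58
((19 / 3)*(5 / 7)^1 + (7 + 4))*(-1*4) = -1304 / 21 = -62.10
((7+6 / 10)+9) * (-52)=-4316 / 5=-863.20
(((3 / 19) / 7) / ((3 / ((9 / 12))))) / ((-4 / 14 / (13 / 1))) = -39 / 152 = -0.26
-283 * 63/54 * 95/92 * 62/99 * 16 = -23336180/6831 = -3416.22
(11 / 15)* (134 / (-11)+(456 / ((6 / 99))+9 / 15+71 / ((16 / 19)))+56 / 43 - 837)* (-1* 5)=-24790.45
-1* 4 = -4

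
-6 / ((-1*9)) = 2 / 3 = 0.67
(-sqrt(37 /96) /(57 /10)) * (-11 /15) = 11 * sqrt(222) /2052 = 0.08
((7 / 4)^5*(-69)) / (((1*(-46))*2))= 50421 / 4096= 12.31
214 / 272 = 107 / 136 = 0.79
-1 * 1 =-1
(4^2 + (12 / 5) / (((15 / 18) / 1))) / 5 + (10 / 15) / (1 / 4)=2416 / 375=6.44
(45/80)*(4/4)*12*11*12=891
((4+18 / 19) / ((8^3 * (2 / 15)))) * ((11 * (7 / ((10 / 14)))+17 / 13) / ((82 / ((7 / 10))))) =0.07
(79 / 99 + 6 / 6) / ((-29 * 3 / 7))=-1246 / 8613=-0.14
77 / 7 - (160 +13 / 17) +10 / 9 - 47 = -29935 / 153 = -195.65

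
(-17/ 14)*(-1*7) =17/ 2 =8.50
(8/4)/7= 2/7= 0.29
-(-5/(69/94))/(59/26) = 3.00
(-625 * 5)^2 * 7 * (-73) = -4990234375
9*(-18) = -162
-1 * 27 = -27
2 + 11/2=7.50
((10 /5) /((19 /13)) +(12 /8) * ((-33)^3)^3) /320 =-2645454610911269 /12160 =-217553833134.15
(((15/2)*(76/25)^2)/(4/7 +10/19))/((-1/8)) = -4609248/9125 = -505.12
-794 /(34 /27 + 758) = -10719 /10250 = -1.05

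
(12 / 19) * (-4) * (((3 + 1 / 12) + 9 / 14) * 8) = -10016 / 133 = -75.31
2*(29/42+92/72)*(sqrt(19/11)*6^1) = 496*sqrt(209)/231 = 31.04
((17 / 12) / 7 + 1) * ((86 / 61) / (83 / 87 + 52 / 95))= 11964965 / 10597286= 1.13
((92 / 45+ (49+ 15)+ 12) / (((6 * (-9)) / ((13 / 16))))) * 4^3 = -91312 / 1215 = -75.15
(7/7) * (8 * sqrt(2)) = 11.31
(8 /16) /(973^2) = 0.00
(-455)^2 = 207025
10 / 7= 1.43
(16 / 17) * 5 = 80 / 17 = 4.71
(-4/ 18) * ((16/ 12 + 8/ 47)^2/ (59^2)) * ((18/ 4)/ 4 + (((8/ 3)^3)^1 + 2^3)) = -68168812/ 16816999923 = -0.00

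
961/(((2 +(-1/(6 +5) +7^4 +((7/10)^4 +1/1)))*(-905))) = -21142000/47866610391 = -0.00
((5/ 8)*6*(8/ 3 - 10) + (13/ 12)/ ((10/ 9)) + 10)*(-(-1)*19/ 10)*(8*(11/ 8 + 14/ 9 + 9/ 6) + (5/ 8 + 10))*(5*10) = -41658203/ 576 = -72323.27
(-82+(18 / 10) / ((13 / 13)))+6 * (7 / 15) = -387 / 5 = -77.40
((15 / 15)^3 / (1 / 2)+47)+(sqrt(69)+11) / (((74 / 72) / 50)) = 1800 *sqrt(69) / 37+21613 / 37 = 988.24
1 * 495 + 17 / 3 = 1502 / 3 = 500.67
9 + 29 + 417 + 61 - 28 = 488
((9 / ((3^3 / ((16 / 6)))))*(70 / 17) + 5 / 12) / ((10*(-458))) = -0.00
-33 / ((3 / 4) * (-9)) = 44 / 9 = 4.89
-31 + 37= 6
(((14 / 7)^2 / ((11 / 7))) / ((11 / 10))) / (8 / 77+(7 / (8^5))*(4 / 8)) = 128450560 / 5773097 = 22.25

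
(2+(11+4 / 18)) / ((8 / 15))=595 / 24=24.79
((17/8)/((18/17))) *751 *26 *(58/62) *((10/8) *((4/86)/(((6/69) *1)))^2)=216423694435/16507872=13110.33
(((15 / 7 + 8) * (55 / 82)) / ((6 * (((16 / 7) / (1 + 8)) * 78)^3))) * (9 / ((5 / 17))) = 52696413 / 11806572544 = 0.00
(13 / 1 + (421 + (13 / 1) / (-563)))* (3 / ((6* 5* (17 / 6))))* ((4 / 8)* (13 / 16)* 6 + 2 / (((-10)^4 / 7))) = 17876819943 / 478550000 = 37.36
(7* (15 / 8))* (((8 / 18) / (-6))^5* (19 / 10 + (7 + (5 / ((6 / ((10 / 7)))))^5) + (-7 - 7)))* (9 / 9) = 221265802 / 2790589782267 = 0.00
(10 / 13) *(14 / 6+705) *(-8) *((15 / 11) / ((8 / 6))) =-636600 / 143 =-4451.75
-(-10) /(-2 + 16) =5 /7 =0.71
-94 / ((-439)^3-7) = 47 / 42302263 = 0.00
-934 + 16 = -918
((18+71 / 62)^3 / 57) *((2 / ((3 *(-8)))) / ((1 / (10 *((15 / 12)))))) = -41811155075 / 326032704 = -128.24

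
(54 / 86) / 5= 27 / 215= 0.13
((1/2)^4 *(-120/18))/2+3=67/24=2.79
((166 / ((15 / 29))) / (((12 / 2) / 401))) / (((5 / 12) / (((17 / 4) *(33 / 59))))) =180493709 / 1475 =122368.62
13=13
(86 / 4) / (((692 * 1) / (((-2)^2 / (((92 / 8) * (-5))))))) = -43 / 19895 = -0.00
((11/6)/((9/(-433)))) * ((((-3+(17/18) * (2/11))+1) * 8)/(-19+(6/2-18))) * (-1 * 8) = 1253968/4131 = 303.55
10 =10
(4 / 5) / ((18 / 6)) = 0.27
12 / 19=0.63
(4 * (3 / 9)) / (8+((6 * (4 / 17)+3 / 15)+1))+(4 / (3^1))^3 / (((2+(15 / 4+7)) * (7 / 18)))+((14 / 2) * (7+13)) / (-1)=-67331338 / 483021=-139.40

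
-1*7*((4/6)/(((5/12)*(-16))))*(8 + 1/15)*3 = 847/50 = 16.94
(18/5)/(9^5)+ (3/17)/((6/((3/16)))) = 99503/17845920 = 0.01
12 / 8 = 1.50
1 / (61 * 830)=1 / 50630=0.00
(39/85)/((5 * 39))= 1/425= 0.00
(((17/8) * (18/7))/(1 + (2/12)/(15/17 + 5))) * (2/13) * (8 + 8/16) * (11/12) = 715275/112294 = 6.37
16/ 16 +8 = 9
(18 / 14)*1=9 / 7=1.29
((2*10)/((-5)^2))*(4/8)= 2/5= 0.40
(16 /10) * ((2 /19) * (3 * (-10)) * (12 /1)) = -1152 /19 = -60.63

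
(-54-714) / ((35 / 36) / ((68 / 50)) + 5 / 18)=-34816 / 45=-773.69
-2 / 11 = -0.18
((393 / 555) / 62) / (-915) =-0.00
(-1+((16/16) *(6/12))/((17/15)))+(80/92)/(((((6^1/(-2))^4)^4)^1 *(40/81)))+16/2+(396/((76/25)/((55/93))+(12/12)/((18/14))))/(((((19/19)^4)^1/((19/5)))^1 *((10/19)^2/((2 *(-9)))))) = -251327420787578996/15218167506147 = -16514.96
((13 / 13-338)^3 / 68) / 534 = -38272753 / 36312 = -1054.00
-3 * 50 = -150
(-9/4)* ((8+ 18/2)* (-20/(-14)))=-765/14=-54.64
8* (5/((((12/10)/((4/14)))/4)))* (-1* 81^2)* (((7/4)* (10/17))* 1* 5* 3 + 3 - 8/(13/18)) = -406782000/221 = -1840642.53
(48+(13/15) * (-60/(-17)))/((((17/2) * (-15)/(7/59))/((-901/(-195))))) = -644056/2933775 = -0.22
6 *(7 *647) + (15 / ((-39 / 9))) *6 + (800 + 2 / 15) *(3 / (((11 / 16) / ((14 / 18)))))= 192205952 / 6435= 29868.83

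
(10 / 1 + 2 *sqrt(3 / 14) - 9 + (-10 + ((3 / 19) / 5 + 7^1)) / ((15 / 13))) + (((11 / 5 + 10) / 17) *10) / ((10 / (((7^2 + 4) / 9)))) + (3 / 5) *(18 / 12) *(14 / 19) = sqrt(42) / 7 + 241039 / 72675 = 4.24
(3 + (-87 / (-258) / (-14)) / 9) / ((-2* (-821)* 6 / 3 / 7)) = 32479 / 5083632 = 0.01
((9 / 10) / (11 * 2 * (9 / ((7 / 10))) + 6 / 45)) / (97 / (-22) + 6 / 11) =-2079 / 2525690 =-0.00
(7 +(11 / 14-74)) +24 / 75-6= -25163 / 350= -71.89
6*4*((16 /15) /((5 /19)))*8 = 19456 /25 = 778.24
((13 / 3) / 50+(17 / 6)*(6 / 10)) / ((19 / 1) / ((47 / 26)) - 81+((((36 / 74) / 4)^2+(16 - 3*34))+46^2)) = 34487848 / 37824523425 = 0.00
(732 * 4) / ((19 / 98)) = 286944 / 19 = 15102.32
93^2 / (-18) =-480.50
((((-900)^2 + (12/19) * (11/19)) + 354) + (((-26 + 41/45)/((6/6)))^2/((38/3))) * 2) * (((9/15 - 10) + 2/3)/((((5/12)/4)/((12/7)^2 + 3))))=-40151541643774448/99500625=-403530547.11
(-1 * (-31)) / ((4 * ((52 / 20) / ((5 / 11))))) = 775 / 572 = 1.35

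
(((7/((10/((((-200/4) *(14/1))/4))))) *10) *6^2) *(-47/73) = 2072700/73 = 28393.15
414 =414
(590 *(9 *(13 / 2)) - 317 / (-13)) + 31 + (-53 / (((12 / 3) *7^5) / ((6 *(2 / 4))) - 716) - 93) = 29169244413 / 846040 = 34477.38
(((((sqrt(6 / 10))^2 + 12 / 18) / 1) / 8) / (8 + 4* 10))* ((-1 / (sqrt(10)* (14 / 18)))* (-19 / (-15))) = -361* sqrt(10) / 672000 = -0.00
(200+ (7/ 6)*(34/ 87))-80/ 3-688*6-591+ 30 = -1178470/ 261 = -4515.21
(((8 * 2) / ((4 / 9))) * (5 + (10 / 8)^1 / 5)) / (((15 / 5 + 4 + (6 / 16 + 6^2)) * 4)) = 378 / 347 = 1.09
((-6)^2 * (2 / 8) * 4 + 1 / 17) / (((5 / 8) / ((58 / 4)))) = 71108 / 85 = 836.56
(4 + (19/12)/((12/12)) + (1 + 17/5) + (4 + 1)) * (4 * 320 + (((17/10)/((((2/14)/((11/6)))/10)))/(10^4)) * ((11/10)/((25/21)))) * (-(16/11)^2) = -1917896870969/47265625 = -40576.99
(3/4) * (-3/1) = -9/4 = -2.25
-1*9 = -9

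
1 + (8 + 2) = 11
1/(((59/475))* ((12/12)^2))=475/59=8.05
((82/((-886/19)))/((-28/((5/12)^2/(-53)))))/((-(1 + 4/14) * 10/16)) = 3895/15214392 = 0.00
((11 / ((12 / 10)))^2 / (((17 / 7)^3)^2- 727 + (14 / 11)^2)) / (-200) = 1722499009 / 2132791064640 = 0.00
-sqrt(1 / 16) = -1 / 4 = -0.25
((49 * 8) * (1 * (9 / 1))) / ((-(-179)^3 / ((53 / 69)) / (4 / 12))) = 20776 / 131912797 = 0.00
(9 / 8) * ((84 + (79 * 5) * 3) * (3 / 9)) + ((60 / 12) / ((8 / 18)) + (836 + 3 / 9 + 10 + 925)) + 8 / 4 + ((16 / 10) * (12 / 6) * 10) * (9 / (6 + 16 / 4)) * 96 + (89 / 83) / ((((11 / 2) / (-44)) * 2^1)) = 50008853 / 9960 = 5020.97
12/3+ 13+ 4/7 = 123/7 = 17.57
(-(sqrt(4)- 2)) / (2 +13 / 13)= 0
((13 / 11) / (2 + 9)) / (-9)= -13 / 1089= -0.01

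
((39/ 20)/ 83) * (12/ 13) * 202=1818/ 415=4.38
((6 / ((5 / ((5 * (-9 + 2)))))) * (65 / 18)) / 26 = -35 / 6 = -5.83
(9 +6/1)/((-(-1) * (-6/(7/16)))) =-35/32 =-1.09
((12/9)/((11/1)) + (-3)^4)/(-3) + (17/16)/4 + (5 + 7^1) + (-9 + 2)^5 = -106582765/6336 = -16821.77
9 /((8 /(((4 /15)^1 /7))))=3 /70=0.04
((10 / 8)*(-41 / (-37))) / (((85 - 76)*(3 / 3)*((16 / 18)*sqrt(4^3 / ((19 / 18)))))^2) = 3895 / 10911744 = 0.00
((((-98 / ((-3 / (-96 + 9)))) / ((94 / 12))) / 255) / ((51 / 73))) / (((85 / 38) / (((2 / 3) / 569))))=-31534832 / 29562380775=-0.00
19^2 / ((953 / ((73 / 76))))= 0.36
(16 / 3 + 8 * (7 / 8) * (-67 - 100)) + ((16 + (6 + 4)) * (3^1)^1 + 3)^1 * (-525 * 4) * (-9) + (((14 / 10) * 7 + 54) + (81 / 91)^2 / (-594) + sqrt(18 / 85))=3 * sqrt(170) / 85 + 4180530714719 / 2732730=1529800.59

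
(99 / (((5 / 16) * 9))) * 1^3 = 176 / 5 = 35.20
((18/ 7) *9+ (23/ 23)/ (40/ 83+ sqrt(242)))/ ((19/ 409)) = 30993611 *sqrt(2)/ 31645222+ 7881836546/ 15822611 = 499.52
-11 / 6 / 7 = -11 / 42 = -0.26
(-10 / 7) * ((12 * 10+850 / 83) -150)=16400 / 581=28.23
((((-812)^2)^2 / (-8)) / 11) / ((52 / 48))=-652101765504 / 143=-4560152206.32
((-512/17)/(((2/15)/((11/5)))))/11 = -768/17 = -45.18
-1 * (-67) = 67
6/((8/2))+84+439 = 524.50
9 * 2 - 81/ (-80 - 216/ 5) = 11493/ 616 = 18.66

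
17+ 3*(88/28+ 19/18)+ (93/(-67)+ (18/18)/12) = 53073/1876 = 28.29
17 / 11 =1.55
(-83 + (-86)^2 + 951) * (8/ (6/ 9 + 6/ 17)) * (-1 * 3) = -2528784/ 13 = -194521.85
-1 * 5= -5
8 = 8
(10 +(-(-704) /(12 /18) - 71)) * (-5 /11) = -4975 /11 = -452.27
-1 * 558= -558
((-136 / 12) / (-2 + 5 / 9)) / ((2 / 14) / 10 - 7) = -2380 / 2119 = -1.12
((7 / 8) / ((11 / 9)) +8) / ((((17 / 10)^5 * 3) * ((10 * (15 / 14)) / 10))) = 26845000 / 140565843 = 0.19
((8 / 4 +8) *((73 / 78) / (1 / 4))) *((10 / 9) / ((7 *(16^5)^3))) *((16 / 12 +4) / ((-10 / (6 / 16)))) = -365 / 354091017102377877504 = -0.00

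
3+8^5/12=8201/3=2733.67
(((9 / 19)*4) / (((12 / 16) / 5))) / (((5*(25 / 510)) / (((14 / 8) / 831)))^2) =169932 / 182231375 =0.00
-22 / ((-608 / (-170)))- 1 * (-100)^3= 151999065 / 152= 999993.85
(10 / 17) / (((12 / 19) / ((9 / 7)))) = 285 / 238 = 1.20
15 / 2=7.50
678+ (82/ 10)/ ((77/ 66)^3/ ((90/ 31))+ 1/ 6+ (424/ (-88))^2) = 38180920422/ 56285593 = 678.34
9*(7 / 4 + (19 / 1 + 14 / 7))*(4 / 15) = 273 / 5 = 54.60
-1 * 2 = -2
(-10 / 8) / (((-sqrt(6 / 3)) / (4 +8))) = 15 * sqrt(2) / 2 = 10.61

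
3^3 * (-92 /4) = -621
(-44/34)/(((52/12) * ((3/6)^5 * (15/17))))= -704/65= -10.83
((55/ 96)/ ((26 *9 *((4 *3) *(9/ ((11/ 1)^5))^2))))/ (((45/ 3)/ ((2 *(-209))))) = -1820627.96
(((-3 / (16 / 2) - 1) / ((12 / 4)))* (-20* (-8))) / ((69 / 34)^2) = -254320 / 14283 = -17.81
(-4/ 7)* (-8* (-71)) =-2272/ 7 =-324.57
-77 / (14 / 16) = -88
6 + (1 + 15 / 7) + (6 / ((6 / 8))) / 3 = 11.81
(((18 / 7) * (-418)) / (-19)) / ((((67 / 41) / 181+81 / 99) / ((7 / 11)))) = 1469358 / 33763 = 43.52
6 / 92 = 3 / 46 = 0.07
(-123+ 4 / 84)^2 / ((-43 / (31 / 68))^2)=1601680441 / 942612804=1.70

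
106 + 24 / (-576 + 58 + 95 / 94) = 1716342 / 16199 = 105.95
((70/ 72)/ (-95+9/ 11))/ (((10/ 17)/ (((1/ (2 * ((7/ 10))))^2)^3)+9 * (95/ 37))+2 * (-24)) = 2921875/ 5791982256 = 0.00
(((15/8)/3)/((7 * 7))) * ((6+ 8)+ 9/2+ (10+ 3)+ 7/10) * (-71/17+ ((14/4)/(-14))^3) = -104903/60928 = -1.72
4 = 4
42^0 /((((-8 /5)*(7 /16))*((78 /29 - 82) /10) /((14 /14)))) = 0.18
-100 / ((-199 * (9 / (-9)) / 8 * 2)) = -400 / 199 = -2.01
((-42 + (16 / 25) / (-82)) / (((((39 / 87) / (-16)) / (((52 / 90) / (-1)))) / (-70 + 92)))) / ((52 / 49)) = -10768633568 / 599625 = -17958.95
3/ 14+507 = 7101/ 14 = 507.21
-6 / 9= -2 / 3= -0.67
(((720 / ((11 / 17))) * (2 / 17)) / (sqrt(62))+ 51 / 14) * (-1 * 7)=-5040 * sqrt(62) / 341 - 51 / 2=-141.88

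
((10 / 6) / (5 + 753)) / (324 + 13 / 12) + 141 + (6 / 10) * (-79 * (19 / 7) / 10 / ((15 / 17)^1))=327088362107 / 2587338250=126.42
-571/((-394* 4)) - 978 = -1540757/1576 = -977.64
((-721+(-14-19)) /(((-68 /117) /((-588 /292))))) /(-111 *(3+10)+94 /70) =226940805 /125236756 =1.81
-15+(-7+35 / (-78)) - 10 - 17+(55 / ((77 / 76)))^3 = 4278693049 / 26754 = 159927.23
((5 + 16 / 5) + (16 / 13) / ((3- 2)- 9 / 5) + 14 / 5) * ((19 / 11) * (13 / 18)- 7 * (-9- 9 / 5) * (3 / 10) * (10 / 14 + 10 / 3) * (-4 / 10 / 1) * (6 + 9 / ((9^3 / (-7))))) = -43816741 / 21450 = -2042.74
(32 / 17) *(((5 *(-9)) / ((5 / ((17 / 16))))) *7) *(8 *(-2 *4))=8064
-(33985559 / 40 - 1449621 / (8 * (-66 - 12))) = -886040569 / 1040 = -851962.09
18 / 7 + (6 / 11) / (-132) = 4349 / 1694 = 2.57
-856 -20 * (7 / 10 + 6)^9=-27206577196294947 / 50000000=-544131543.93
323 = 323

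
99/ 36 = 11/ 4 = 2.75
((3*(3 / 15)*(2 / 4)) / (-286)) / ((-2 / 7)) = 21 / 5720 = 0.00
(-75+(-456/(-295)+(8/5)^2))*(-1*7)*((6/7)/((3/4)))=836552/1475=567.15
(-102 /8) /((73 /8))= -102 /73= -1.40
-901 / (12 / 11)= -9911 / 12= -825.92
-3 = -3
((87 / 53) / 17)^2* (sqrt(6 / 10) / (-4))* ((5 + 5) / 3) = -2523* sqrt(15) / 1623602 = -0.01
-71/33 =-2.15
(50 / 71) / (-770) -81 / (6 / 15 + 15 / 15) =-316310 / 5467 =-57.86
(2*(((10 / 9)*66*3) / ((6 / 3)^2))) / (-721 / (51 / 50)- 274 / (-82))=-20910 / 133733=-0.16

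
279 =279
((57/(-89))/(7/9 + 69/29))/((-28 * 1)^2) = -14877/57495424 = -0.00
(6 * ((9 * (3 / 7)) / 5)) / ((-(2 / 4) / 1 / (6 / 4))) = -486 / 35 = -13.89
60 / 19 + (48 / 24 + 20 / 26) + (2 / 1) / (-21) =30250 / 5187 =5.83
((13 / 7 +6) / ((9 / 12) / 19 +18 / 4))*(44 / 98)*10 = 183920 / 23667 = 7.77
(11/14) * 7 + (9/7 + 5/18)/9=3217/567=5.67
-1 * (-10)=10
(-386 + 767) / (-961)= -381 / 961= -0.40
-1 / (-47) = 1 / 47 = 0.02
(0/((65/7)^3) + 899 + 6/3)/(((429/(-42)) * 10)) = -6307/715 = -8.82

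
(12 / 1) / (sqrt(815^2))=12 / 815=0.01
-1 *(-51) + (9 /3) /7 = 360 /7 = 51.43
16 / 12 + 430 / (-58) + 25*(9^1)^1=19046 / 87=218.92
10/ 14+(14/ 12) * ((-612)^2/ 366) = 510101/ 427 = 1194.62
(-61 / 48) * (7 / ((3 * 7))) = -61 / 144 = -0.42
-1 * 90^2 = -8100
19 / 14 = 1.36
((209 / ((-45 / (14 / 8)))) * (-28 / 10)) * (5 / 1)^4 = 256025 / 18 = 14223.61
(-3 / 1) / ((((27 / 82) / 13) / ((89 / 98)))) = -47437 / 441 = -107.57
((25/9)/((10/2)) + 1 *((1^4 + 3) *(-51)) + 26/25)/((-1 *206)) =45541/46350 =0.98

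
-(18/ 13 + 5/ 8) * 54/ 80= -5643/ 4160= -1.36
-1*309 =-309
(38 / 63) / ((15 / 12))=152 / 315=0.48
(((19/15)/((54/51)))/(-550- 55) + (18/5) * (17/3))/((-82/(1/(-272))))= 196001/214315200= 0.00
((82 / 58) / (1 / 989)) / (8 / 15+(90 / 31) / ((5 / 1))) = 18855285 / 15022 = 1255.18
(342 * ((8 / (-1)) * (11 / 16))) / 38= -99 / 2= -49.50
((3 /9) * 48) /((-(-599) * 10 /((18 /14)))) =72 /20965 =0.00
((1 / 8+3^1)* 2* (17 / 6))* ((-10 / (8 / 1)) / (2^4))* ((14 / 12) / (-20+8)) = 14875 / 110592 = 0.13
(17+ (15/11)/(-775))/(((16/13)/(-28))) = -386.71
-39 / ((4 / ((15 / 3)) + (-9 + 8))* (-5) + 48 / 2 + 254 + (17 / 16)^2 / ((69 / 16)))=-43056 / 308305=-0.14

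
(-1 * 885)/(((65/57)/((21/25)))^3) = -303567810021/858203125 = -353.72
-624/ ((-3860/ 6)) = 936/ 965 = 0.97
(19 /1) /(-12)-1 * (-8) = 77 /12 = 6.42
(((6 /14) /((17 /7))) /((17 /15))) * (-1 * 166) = -7470 /289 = -25.85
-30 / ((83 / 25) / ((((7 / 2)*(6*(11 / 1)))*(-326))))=56479500 / 83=680475.90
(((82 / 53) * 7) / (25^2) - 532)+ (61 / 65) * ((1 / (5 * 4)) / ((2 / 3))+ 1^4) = -1829204829 / 3445000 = -530.97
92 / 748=23 / 187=0.12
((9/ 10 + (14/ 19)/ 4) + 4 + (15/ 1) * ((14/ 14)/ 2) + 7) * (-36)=-66978/ 95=-705.03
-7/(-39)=7/39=0.18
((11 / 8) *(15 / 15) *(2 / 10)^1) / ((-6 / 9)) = -33 / 80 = -0.41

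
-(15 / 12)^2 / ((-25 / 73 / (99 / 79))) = 7227 / 1264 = 5.72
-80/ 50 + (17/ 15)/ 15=-343/ 225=-1.52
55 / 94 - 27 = -2483 / 94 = -26.41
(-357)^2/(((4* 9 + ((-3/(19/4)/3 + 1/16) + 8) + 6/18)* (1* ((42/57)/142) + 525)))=2799981702/509636159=5.49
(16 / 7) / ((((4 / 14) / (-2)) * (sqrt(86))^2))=-0.19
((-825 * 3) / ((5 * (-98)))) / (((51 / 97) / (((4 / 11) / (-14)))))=-1455 / 5831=-0.25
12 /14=6 /7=0.86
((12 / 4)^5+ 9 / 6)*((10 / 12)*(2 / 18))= 815 / 36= 22.64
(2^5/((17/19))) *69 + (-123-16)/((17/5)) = 41257/17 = 2426.88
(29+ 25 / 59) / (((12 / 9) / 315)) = 410130 / 59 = 6951.36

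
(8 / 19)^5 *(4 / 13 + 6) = 2686976 / 32189287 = 0.08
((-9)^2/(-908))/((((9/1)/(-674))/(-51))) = -154683/454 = -340.71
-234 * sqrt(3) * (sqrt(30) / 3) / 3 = -246.66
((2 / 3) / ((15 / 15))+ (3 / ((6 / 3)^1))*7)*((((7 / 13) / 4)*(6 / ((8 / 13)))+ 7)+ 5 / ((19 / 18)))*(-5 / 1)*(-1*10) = 6644725 / 912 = 7285.88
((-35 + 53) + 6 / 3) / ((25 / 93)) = 372 / 5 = 74.40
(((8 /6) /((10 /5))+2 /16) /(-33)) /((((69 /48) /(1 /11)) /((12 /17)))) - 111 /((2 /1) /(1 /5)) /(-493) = 882659 /41160570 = 0.02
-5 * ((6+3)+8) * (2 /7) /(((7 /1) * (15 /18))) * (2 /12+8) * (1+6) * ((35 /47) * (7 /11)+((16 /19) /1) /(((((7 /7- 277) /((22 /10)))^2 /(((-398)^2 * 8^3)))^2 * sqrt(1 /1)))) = -740611544702321849010034 /139161955989375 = -5321939745.94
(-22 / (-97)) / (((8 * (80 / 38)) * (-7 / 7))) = -0.01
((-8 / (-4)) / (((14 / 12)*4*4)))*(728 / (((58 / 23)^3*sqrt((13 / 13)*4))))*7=3321591 / 195112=17.02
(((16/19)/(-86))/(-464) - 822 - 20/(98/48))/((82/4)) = -1931358539/47599237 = -40.58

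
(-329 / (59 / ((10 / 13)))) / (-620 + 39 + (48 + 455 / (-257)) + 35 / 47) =39739910 / 4947531199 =0.01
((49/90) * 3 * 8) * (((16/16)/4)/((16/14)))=343/120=2.86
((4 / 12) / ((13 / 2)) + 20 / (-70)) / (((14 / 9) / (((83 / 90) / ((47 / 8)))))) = -10624 / 449085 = -0.02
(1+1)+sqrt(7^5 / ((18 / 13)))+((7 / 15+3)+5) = 157 / 15+49 * sqrt(182) / 6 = 120.64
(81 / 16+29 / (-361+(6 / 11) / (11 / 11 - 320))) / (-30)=-100978979 / 608042400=-0.17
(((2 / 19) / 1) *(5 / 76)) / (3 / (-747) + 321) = 1245 / 57708016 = 0.00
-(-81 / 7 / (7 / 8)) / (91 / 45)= 29160 / 4459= 6.54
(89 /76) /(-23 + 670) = 89 /49172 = 0.00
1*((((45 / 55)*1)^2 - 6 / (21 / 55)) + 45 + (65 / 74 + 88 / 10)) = 12420747 / 313390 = 39.63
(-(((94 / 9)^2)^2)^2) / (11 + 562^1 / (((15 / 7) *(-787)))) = -23986537731591560960 / 1806828718347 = -13275490.64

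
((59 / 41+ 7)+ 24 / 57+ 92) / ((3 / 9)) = 235710 / 779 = 302.58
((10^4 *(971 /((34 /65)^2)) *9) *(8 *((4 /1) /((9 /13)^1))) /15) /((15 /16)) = 2730607360000 /2601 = 1049829819.30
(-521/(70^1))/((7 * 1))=-521/490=-1.06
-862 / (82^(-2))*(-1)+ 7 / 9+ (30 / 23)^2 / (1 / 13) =27595283971 / 4761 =5796110.89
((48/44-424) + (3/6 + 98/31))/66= -95309/15004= -6.35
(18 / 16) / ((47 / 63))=567 / 376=1.51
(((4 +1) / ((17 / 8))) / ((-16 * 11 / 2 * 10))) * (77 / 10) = -7 / 340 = -0.02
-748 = -748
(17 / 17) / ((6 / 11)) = 11 / 6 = 1.83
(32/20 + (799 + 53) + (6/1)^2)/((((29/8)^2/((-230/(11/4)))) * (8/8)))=-52379648/9251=-5662.05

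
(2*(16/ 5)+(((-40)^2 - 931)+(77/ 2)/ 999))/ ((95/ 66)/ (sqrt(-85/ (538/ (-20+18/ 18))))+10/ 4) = 13879876967/ 45700365 - 74223941*sqrt(868870)/ 685505475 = 202.79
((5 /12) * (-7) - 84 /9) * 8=-98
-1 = -1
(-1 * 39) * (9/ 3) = -117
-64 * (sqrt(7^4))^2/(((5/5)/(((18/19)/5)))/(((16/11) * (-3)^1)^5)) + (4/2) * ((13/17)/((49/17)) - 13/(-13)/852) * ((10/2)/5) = 14711484894401942089/319368964530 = 46064228.30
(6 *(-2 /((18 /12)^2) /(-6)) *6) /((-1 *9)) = -16 /27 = -0.59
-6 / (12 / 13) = -13 / 2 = -6.50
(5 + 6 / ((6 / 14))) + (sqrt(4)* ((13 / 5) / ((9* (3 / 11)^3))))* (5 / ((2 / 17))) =298768 / 243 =1229.50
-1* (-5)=5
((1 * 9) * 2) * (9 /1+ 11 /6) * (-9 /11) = -1755 /11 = -159.55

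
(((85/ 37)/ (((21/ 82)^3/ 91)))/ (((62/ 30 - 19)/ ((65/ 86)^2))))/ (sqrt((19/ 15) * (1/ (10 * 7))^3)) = -80441575906250 * sqrt(798)/ 10400075847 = -218497.02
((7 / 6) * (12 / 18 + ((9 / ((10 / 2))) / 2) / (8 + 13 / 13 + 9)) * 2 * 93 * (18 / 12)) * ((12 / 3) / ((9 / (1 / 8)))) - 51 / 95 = 33989 / 2736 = 12.42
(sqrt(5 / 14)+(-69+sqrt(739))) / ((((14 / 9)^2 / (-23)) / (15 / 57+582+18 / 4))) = -41539311 * sqrt(739) / 7448-41539311 * sqrt(70) / 104272+2866212459 / 7448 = 229881.89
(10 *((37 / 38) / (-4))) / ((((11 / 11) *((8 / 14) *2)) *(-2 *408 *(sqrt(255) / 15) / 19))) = 1295 *sqrt(255) / 443904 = 0.05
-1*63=-63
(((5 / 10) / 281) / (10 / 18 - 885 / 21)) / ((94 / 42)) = -1323 / 69204680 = -0.00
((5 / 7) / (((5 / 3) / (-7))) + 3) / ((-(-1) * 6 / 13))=0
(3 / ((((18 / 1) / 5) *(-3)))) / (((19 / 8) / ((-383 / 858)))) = 3830 / 73359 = 0.05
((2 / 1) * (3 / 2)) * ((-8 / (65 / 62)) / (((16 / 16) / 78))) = -8928 / 5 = -1785.60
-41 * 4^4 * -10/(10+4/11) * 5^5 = 1804000000/57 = 31649122.81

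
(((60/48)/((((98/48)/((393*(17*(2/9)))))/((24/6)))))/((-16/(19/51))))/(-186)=12445/27342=0.46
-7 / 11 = -0.64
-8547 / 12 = -2849 / 4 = -712.25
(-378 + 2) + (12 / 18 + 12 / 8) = -2243 / 6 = -373.83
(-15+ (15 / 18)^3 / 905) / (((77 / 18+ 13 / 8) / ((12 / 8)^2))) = -20697 / 3620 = -5.72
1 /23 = 0.04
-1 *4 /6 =-2 /3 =-0.67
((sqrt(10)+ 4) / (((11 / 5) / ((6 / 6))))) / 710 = sqrt(10) / 1562+ 2 / 781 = 0.00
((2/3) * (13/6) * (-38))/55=-494/495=-1.00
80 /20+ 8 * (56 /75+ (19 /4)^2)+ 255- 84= 54221 /150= 361.47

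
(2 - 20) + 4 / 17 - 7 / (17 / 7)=-351 / 17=-20.65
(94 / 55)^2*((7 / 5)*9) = 556668 / 15125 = 36.80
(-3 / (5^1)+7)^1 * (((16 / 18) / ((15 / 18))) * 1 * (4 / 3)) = 2048 / 225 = 9.10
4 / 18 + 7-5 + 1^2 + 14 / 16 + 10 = 1015 / 72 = 14.10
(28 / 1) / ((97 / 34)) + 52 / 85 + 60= 70.43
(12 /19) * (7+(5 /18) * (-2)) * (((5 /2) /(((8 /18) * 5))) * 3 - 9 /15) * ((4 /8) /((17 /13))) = 4.32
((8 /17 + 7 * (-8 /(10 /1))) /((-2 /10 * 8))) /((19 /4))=218 /323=0.67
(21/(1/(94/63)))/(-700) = -47/1050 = -0.04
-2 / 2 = -1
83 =83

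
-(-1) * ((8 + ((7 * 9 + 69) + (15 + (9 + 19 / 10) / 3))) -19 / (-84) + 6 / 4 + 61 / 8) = 141107 / 840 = 167.98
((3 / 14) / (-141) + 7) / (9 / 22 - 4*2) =-0.92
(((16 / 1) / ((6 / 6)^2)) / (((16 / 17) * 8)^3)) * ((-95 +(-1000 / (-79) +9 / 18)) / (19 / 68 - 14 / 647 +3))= -698766502997 / 742063538176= -0.94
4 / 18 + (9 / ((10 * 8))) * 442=17981 / 360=49.95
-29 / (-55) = 0.53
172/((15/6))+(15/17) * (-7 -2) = 5173/85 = 60.86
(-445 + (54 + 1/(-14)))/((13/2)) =-5475/91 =-60.16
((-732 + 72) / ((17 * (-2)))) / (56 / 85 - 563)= -550 / 15933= -0.03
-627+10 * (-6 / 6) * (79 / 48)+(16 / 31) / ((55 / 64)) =-642.86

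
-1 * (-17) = 17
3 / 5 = 0.60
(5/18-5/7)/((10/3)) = -11/84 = -0.13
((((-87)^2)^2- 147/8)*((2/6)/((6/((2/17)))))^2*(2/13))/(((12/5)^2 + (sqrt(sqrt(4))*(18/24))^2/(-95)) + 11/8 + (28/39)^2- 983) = -943371095225/2443810200162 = -0.39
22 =22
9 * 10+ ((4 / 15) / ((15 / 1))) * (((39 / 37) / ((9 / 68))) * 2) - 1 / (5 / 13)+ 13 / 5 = 2254822 / 24975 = 90.28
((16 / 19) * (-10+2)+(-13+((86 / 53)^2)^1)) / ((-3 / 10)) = 9128510 / 160113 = 57.01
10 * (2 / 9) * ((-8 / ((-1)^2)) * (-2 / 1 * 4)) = 1280 / 9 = 142.22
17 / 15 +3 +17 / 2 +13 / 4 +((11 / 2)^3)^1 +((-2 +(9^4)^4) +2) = 222362422662242791 / 120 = 1853020188852023.26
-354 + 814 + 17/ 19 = 8757/ 19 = 460.89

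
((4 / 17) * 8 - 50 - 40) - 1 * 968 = -17954 / 17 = -1056.12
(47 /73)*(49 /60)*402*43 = 9088.96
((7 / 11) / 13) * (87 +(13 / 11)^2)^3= 8565687434752 / 253333223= 33811.94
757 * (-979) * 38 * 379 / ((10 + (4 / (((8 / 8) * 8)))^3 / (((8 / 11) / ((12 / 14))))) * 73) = -2390833850944 / 165929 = -14408776.35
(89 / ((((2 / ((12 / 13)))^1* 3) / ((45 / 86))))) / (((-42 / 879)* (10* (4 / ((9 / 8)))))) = -2112237 / 500864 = -4.22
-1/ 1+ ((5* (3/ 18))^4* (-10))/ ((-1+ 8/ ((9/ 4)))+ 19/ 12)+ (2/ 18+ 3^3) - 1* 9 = 42767/ 2682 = 15.95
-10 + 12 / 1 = 2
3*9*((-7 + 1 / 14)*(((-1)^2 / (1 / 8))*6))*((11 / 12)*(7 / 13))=-57618 / 13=-4432.15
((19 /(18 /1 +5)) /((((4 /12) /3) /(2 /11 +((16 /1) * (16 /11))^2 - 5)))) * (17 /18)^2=39628547 /11132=3559.88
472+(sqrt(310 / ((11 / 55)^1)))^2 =2022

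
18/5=3.60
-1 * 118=-118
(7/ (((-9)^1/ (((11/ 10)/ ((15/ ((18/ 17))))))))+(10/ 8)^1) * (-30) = -6067/ 170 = -35.69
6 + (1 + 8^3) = 519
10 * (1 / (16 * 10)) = 1 / 16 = 0.06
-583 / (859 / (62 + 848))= -617.61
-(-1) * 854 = 854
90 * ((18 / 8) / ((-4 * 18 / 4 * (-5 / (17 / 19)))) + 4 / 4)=6993 / 76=92.01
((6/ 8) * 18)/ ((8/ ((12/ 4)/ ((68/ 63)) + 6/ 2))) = 10611/ 1088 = 9.75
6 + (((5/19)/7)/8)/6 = 6.00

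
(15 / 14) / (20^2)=3 / 1120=0.00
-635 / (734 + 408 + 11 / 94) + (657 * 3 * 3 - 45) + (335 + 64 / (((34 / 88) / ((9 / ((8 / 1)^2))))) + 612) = 12479576379 / 1825103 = 6837.74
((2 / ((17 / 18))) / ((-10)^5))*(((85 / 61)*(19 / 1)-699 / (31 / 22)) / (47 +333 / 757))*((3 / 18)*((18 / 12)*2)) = 6049896309 / 57723153200000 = 0.00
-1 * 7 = -7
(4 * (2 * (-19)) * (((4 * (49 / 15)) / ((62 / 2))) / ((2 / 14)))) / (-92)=4.87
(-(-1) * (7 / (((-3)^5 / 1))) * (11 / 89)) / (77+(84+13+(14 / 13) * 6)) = -1001 / 50736942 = -0.00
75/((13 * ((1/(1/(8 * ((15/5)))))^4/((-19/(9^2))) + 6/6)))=-0.00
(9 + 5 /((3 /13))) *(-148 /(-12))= 3404 /9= 378.22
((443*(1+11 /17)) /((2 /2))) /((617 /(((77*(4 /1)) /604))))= 955108 /1583839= 0.60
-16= -16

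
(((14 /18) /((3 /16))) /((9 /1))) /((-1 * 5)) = -0.09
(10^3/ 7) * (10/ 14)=5000/ 49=102.04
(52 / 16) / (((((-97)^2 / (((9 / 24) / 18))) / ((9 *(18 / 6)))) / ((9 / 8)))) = 1053 / 4817408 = 0.00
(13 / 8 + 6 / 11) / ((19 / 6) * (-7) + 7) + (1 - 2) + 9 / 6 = 1429 / 4004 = 0.36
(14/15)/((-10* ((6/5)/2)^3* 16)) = -35/1296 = -0.03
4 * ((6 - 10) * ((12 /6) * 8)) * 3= -768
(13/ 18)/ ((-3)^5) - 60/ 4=-65623/ 4374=-15.00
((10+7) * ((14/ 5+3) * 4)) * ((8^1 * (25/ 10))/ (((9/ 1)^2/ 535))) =4220080/ 81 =52099.75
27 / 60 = 9 / 20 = 0.45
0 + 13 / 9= 13 / 9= 1.44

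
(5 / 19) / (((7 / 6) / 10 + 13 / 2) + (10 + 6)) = 300 / 25783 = 0.01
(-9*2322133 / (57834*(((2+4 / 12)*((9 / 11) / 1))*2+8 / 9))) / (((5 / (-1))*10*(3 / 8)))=25543463 / 6238575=4.09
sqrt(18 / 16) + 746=3 * sqrt(2) / 4 + 746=747.06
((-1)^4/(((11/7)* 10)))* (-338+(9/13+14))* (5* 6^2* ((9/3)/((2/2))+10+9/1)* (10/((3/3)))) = -814735.38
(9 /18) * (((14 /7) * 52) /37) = 52 /37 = 1.41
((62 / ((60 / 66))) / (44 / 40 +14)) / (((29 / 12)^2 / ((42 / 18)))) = 229152 / 126991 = 1.80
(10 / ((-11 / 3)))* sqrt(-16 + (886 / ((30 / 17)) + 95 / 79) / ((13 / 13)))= -2* sqrt(684235590) / 869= -60.20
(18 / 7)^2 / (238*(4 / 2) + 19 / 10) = 40 / 2891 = 0.01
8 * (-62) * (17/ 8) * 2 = -2108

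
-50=-50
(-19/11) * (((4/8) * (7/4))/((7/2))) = -19/44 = -0.43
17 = 17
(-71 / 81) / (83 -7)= -0.01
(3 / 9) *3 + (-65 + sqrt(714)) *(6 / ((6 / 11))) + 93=-621 + 11 *sqrt(714)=-327.07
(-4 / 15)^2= 16 / 225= 0.07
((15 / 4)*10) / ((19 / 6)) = 225 / 19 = 11.84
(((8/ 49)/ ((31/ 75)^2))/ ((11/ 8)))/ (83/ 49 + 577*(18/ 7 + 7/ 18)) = 6480000/ 15941501411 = 0.00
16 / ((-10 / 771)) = -6168 / 5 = -1233.60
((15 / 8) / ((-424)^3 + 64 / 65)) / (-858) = 25 / 872014263296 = 0.00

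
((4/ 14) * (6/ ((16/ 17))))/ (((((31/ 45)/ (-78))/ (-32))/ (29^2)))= 1204379280/ 217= 5550134.93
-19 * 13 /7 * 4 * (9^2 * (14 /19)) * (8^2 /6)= -89856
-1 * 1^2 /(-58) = 1 /58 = 0.02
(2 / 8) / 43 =1 / 172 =0.01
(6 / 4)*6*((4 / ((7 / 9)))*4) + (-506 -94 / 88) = -99153 / 308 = -321.93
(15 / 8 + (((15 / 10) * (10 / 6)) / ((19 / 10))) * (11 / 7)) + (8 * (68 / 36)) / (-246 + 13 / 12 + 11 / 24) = 72678563 / 18727464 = 3.88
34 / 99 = 0.34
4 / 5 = 0.80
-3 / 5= -0.60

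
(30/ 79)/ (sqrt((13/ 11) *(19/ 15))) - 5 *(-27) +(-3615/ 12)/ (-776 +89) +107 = 30 *sqrt(40755)/ 19513 +666221/ 2748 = 242.75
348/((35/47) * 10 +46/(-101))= 49.78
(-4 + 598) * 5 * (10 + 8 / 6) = 33660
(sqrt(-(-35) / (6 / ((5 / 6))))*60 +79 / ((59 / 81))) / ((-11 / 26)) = -569.03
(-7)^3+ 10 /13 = -4449 /13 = -342.23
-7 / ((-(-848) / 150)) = -525 / 424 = -1.24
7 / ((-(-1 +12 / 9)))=-21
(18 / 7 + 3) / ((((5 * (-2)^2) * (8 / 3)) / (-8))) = -117 / 140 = -0.84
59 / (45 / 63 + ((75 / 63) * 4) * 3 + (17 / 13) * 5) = 2.74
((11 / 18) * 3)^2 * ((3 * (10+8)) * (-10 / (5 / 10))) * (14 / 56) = -1815 / 2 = -907.50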